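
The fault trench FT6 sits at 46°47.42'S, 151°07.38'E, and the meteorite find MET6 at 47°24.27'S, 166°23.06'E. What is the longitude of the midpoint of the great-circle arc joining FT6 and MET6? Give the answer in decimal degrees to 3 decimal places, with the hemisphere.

FT6: φ = -46.79033°, λ = +151.12300°
MET6: φ = -47.40450°, λ = +166.38433°
Bx = cos φ₂ cos Δλ = 0.652950,  By = cos φ₂ sin Δλ = 0.178153
φₘ = atan2(sin φ₁ + sin φ₂, √((cos φ₁ + Bx)² + By²)) = -47.35146°
λₘ = λ₁ + atan2(By, cos φ₁ + Bx) = 158.70940°

158.709°E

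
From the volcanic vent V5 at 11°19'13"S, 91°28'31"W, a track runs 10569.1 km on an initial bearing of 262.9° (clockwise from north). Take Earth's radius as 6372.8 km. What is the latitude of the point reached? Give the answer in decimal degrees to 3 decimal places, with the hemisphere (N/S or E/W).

5.943°S

V5: φ = -11.32028°, λ = -91.47528°
δ = d/R = 10569.1/6372.8 = 1.658470 rad
φ₂ = arcsin(sin φ₁ cos δ + cos φ₁ sin δ cos θ)
   = arcsin(-0.19629·-0.08756 + 0.98055·0.99616·-0.12360) = -5.94326°
λ₂ = λ₁ + atan2(sin θ sin δ cos φ₁, cos δ − sin φ₁ sin φ₂) = 172.17356°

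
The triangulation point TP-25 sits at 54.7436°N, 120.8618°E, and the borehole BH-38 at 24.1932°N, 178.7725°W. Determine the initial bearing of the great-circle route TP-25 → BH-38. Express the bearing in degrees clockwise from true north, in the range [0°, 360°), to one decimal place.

Δλ = 60.3657°
y = sin Δλ · cos φ₂ = 0.792856
x = cos φ₁ sin φ₂ − sin φ₁ cos φ₂ cos Δλ = -0.131743
θ = atan2(y, x) = 99.4342° → 99.4342° (mod 360°)

99.4°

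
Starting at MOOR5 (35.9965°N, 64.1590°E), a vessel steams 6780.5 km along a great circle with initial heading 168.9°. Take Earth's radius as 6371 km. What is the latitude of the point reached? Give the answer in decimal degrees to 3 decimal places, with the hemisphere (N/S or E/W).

24.148°S

δ = d/R = 6780.5/6371 = 1.064276 rad
φ₂ = arcsin(sin φ₁ cos δ + cos φ₁ sin δ cos θ)
   = arcsin(0.58774·0.48514 + 0.80905·0.87444·-0.98129) = -24.14823°
λ₂ = λ₁ + atan2(sin θ sin δ cos φ₁, cos δ − sin φ₁ sin φ₂) = 74.79060°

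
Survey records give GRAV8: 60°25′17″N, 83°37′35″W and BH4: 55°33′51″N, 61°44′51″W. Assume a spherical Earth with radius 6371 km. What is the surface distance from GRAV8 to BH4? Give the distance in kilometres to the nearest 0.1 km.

1389.7 km

GRAV8: φ = +60.42139°, λ = -83.62639°
BH4: φ = +55.56417°, λ = -61.74750°
Δφ = -4.8572°,  Δλ = 21.8789°
a = sin²(Δφ/2) + cos φ₁ cos φ₂ sin²(Δλ/2) = 0.011848
c = 2·arcsin(√a) = 0.218130 rad = 12.4979°
d = R·c = 6371 × 0.218130 = 1389.7 km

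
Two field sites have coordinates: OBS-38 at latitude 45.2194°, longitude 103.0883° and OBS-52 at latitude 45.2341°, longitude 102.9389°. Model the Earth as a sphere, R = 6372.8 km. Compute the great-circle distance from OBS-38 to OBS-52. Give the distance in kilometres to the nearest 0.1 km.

11.8 km

Δφ = 0.0147°,  Δλ = -0.1494°
a = sin²(Δφ/2) + cos φ₁ cos φ₂ sin²(Δλ/2) = 0.000001
c = 2·arcsin(√a) = 0.001854 rad = 0.1062°
d = R·c = 6372.8 × 0.001854 = 11.8 km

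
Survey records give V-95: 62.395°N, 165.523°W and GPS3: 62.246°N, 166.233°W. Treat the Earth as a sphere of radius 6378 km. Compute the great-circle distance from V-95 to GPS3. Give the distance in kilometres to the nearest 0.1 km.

Δφ = -0.1490°,  Δλ = -0.7100°
a = sin²(Δφ/2) + cos φ₁ cos φ₂ sin²(Δλ/2) = 0.000010
c = 2·arcsin(√a) = 0.006316 rad = 0.3619°
d = R·c = 6378 × 0.006316 = 40.3 km

40.3 km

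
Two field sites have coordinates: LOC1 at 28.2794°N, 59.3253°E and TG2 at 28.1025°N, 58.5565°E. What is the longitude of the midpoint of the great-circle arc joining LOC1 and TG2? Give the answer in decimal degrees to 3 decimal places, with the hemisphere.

58.941°E

Bx = cos φ₂ cos Δλ = 0.882027,  By = cos φ₂ sin Δλ = -0.011836
φₘ = atan2(sin φ₁ + sin φ₂, √((cos φ₁ + Bx)² + By²)) = 28.19149°
λₘ = λ₁ + atan2(By, cos φ₁ + Bx) = 58.94058°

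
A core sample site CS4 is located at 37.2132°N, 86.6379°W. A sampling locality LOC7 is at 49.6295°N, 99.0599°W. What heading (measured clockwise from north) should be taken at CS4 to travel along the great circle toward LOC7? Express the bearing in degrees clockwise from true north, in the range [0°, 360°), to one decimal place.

Δλ = -12.4220°
y = sin Δλ · cos φ₂ = -0.139333
x = cos φ₁ sin φ₂ − sin φ₁ cos φ₂ cos Δλ = 0.224184
θ = atan2(y, x) = -31.8615° → 328.1385° (mod 360°)

328.1°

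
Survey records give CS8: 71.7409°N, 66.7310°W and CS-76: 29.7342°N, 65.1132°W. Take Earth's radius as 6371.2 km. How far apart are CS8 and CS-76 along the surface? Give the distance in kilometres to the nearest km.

4672 km

Δφ = -42.0067°,  Δλ = 1.6178°
a = sin²(Δφ/2) + cos φ₁ cos φ₂ sin²(Δλ/2) = 0.128521
c = 2·arcsin(√a) = 0.733317 rad = 42.0160°
d = R·c = 6371.2 × 0.733317 = 4672.1 km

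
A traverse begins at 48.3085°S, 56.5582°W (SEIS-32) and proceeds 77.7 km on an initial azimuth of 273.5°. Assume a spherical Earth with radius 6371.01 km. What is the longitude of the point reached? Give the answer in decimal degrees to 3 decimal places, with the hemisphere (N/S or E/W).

δ = d/R = 77.7/6371.01 = 0.012196 rad
φ₂ = arcsin(sin φ₁ cos δ + cos φ₁ sin δ cos θ)
   = arcsin(-0.74674·0.99993 + 0.66512·0.01220·0.06105) = -48.26108°
λ₂ = λ₁ + atan2(sin θ sin δ cos φ₁, cos δ − sin φ₁ sin φ₂) = -57.60590°

57.606°W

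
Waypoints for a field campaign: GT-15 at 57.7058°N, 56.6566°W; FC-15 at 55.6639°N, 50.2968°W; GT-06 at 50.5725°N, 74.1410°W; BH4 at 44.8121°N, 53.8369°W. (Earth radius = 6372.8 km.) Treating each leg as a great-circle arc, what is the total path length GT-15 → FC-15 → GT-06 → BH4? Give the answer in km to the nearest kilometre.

GT-15→FC-15: c = 0.070577 rad, d = 449.77 km
FC-15→GT-06: c = 0.263520 rad, d = 1679.36 km
GT-06→BH4: c = 0.257794 rad, d = 1642.87 km
Total = 449.77 + 1679.36 + 1642.87 = 3772.00 km

3772 km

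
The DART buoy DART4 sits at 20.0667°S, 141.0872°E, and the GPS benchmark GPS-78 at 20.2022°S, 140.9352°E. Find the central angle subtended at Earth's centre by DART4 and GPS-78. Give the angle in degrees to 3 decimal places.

0.197°

Δφ = -0.1355°,  Δλ = -0.1520°
a = sin²(Δφ/2) + cos φ₁ cos φ₂ sin²(Δλ/2) = 0.000003
c = 2·arcsin(√a) = 0.003435 rad = 0.1968°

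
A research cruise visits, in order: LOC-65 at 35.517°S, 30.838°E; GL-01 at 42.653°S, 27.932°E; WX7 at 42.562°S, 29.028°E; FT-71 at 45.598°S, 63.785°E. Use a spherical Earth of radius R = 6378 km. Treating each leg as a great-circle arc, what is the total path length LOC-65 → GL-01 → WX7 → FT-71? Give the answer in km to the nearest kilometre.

3701 km

LOC-65→GL-01: c = 0.130597 rad, d = 832.95 km
GL-01→WX7: c = 0.014168 rad, d = 90.36 km
WX7→FT-71: c = 0.435532 rad, d = 2777.82 km
Total = 832.95 + 90.36 + 2777.82 = 3701.14 km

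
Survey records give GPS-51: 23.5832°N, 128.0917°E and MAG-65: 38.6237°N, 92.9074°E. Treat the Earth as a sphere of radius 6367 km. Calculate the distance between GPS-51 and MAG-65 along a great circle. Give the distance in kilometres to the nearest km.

Δφ = 15.0405°,  Δλ = -35.1843°
a = sin²(Δφ/2) + cos φ₁ cos φ₂ sin²(Δλ/2) = 0.082535
c = 2·arcsin(√a) = 0.582792 rad = 33.3915°
d = R·c = 6367 × 0.582792 = 3710.6 km

3711 km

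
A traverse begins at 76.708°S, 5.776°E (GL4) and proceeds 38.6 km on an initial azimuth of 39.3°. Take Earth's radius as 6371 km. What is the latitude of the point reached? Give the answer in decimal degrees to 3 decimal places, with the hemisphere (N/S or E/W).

76.438°S

δ = d/R = 38.6/6371 = 0.006059 rad
φ₂ = arcsin(sin φ₁ cos δ + cos φ₁ sin δ cos θ)
   = arcsin(-0.97321·0.99998 + 0.22991·0.00606·0.77384) = -76.43762°
λ₂ = λ₁ + atan2(sin θ sin δ cos φ₁, cos δ − sin φ₁ sin φ₂) = 6.71364°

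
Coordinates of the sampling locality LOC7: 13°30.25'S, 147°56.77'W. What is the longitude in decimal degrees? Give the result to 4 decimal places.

147° + 56.77′/60 = 147 + 0.94617 = 147.9462°

147.9462°W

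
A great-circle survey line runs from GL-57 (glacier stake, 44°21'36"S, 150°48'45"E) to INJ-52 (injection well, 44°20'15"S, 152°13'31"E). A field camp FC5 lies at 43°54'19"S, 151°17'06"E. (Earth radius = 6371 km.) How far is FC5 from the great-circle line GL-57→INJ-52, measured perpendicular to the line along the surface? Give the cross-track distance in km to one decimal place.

GL-57: φ = -44.36000°, λ = +150.81250°
INJ-52: φ = -44.33750°, λ = +152.22528°
FC5: φ = -43.90528°, λ = +151.28500°
δ₁₃ = central angle GL-57→FC5 = 0.009900 rad  (haversine)
θ₁₃ = bearing GL-57→FC5 = 36.880°,  θ₁₂ = bearing GL-57→INJ-52 = 89.218°
dₓₜ = R·arcsin(sin δ₁₃ · sin(θ₁₃ − θ₁₂)) = 6371·arcsin(0.00990·sin(-52.338°)) = -49.932 km
|dₓₜ| = 49.932 km

49.9 km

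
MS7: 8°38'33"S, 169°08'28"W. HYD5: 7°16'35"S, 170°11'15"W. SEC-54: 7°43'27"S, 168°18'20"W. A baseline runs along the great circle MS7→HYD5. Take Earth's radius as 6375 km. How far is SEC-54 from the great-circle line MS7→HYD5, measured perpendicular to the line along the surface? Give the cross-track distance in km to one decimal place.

135.1 km

MS7: φ = -8.64250°, λ = -169.14111°
HYD5: φ = -7.27639°, λ = -170.18750°
SEC-54: φ = -7.72417°, λ = -168.30556°
δ₁₃ = central angle MS7→SEC-54 = 0.021570 rad  (haversine)
θ₁₃ = bearing MS7→SEC-54 = 42.066°,  θ₁₂ = bearing MS7→HYD5 = 322.743°
dₓₜ = R·arcsin(sin δ₁₃ · sin(θ₁₃ − θ₁₂)) = 6375·arcsin(0.02157·sin(-280.676°)) = 135.126 km
|dₓₜ| = 135.126 km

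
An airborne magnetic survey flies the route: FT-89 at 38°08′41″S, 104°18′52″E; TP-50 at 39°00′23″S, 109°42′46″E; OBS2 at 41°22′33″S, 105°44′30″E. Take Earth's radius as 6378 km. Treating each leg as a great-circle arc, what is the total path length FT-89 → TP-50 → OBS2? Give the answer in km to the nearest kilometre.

908 km

FT-89: φ = -38.14472°, λ = +104.31444°
TP-50: φ = -39.00639°, λ = +109.71278°
OBS2: φ = -41.37583°, λ = +105.74167°
FT-89→TP-50: c = 0.075166 rad, d = 479.41 km
TP-50→OBS2: c = 0.067169 rad, d = 428.40 km
Total = 479.41 + 428.40 = 907.81 km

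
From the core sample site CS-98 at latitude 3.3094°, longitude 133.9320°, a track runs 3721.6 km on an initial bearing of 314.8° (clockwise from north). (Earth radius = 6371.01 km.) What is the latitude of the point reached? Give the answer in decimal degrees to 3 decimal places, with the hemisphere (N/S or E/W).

25.856°N

δ = d/R = 3721.6/6371.01 = 0.584146 rad
φ₂ = arcsin(sin φ₁ cos δ + cos φ₁ sin δ cos θ)
   = arcsin(0.05773·0.83418 + 0.99833·0.55149·0.70463) = 25.85558°
λ₂ = λ₁ + atan2(sin θ sin δ cos φ₁, cos δ − sin φ₁ sin φ₂) = 108.15630°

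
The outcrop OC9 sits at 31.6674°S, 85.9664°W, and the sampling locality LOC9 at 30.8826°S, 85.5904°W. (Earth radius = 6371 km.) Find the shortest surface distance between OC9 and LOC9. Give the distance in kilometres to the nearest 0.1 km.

94.3 km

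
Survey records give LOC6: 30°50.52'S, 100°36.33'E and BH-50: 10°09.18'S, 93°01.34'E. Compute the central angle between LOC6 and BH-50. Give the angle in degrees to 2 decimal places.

LOC6: φ = -30.84200°, λ = +100.60550°
BH-50: φ = -10.15300°, λ = +93.02233°
Δφ = 20.6890°,  Δλ = -7.5832°
a = sin²(Δφ/2) + cos φ₁ cos φ₂ sin²(Δλ/2) = 0.035940
c = 2·arcsin(√a) = 0.381464 rad = 21.8563°

21.86°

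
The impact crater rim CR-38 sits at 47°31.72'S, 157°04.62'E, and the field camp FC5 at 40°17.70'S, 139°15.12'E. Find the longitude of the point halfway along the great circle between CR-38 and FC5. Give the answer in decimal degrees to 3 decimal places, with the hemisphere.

147.618°E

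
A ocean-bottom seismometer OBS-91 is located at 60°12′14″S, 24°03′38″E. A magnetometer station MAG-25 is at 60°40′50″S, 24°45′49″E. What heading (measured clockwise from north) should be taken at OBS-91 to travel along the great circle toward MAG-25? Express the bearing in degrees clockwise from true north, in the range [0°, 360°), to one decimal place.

144.3°

OBS-91: φ = -60.20389°, λ = +24.06056°
MAG-25: φ = -60.68056°, λ = +24.76361°
Δλ = 0.7031°
y = sin Δλ · cos φ₂ = 0.006009
x = cos φ₁ sin φ₂ − sin φ₁ cos φ₂ cos Δλ = -0.008351
θ = atan2(y, x) = 144.2661° → 144.2661° (mod 360°)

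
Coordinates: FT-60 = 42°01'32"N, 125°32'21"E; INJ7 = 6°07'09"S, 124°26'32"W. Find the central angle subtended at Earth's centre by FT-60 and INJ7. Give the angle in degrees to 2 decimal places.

108.92°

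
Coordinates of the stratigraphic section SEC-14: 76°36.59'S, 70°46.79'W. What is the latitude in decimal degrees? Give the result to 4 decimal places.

76.6098°S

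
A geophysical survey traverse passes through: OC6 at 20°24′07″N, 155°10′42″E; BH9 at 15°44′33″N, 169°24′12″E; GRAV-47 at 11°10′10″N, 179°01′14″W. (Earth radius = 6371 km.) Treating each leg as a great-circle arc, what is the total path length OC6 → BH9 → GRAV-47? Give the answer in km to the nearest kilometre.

2940 km

OC6: φ = +20.40194°, λ = +155.17833°
BH9: φ = +15.74250°, λ = +169.40333°
GRAV-47: φ = +11.16944°, λ = -179.02056°
OC6→BH9: c = 0.249505 rad, d = 1589.60 km
BH9→GRAV-47: c = 0.212013 rad, d = 1350.74 km
Total = 1589.60 + 1350.74 = 2940.33 km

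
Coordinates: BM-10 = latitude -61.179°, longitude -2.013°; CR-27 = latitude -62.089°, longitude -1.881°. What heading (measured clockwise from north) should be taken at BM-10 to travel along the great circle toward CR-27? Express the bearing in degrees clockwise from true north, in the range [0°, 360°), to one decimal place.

Δλ = 0.1320°
y = sin Δλ · cos φ₂ = 0.001078
x = cos φ₁ sin φ₂ − sin φ₁ cos φ₂ cos Δλ = -0.015883
θ = atan2(y, x) = 176.1157° → 176.1157° (mod 360°)

176.1°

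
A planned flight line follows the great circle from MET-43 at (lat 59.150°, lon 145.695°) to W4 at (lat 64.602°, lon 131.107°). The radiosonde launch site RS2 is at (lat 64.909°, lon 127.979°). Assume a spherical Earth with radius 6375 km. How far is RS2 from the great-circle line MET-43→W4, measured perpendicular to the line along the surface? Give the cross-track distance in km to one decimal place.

δ₁₃ = central angle MET-43→RS2 = 0.175494 rad  (haversine)
θ₁₃ = bearing MET-43→RS2 = 312.347°,  θ₁₂ = bearing MET-43→W4 = 314.695°
dₓₜ = R·arcsin(sin δ₁₃ · sin(θ₁₃ − θ₁₂)) = 6375·arcsin(0.17459·sin(-2.348°)) = -45.609 km
|dₓₜ| = 45.609 km

45.6 km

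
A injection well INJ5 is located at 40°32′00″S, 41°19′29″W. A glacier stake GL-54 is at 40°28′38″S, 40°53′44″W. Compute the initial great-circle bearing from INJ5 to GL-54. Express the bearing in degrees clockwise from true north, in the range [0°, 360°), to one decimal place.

INJ5: φ = -40.53333°, λ = -41.32472°
GL-54: φ = -40.47722°, λ = -40.89556°
Δλ = 0.4292°
y = sin Δλ · cos φ₂ = 0.005698
x = cos φ₁ sin φ₂ − sin φ₁ cos φ₂ cos Δλ = 0.000965
θ = atan2(y, x) = 80.3826° → 80.3826° (mod 360°)

80.4°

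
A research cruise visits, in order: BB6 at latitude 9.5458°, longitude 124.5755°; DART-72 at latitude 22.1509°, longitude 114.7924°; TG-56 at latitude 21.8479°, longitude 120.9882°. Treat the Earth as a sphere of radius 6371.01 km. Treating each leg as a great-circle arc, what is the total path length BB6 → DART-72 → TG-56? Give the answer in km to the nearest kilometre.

BB6→DART-72: c = 0.274300 rad, d = 1747.56 km
DART-72→TG-56: c = 0.100396 rad, d = 639.62 km
Total = 1747.56 + 639.62 = 2387.19 km

2387 km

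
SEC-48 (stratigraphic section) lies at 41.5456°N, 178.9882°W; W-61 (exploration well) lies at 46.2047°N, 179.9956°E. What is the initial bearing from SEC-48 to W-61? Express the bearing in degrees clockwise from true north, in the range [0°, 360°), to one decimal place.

351.4°

Δλ = -1.0162°
y = sin Δλ · cos φ₂ = -0.012274
x = cos φ₁ sin φ₂ − sin φ₁ cos φ₂ cos Δλ = 0.081299
θ = atan2(y, x) = -8.5854° → 351.4146° (mod 360°)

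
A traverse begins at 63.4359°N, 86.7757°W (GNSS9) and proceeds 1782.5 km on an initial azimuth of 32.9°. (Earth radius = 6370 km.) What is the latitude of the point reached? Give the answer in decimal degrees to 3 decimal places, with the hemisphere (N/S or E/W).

δ = d/R = 1782.5/6370 = 0.279827 rad
φ₂ = arcsin(sin φ₁ cos δ + cos φ₁ sin δ cos θ)
   = arcsin(0.89443·0.96110 + 0.44720·0.27619·0.83962) = 74.43930°
λ₂ = λ₁ + atan2(sin θ sin δ cos φ₁, cos δ − sin φ₁ sin φ₂) = -52.77298°

74.439°N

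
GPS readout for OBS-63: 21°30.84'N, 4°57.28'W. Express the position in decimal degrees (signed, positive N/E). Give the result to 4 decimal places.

+21.5140°, -4.9547°

lat: 21.5140° N → +21.5140°
lon: 4.9547° W → -4.9547°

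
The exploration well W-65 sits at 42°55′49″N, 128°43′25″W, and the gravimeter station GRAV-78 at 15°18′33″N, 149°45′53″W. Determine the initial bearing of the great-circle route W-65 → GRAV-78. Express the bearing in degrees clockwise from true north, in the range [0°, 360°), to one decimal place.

W-65: φ = +42.93028°, λ = -128.72361°
GRAV-78: φ = +15.30917°, λ = -149.76472°
Δλ = -21.0411°
y = sin Δλ · cos φ₂ = -0.346297
x = cos φ₁ sin φ₂ − sin φ₁ cos φ₂ cos Δλ = -0.419820
θ = atan2(y, x) = -140.4818° → 219.5182° (mod 360°)

219.5°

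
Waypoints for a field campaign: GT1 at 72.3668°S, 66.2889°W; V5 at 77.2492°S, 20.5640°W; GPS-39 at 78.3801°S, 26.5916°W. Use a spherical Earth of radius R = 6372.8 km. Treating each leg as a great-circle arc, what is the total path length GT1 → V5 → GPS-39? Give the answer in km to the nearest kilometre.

1583 km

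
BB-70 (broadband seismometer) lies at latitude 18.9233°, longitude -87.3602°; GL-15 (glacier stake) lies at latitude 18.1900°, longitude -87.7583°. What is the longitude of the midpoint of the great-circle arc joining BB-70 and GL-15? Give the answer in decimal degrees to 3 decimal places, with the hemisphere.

Bx = cos φ₂ cos Δλ = 0.950004,  By = cos φ₂ sin Δλ = -0.006601
φₘ = atan2(sin φ₁ + sin φ₂, √((cos φ₁ + Bx)² + By²)) = 18.55675°
λₘ = λ₁ + atan2(By, cos φ₁ + Bx) = -87.55968°

87.560°W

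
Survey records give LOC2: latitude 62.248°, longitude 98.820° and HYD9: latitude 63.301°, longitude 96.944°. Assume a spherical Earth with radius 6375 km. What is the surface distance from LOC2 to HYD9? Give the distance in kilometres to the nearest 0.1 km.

151.1 km

Δφ = 1.0530°,  Δλ = -1.8760°
a = sin²(Δφ/2) + cos φ₁ cos φ₂ sin²(Δλ/2) = 0.000141
c = 2·arcsin(√a) = 0.023708 rad = 1.3583°
d = R·c = 6375 × 0.023708 = 151.1 km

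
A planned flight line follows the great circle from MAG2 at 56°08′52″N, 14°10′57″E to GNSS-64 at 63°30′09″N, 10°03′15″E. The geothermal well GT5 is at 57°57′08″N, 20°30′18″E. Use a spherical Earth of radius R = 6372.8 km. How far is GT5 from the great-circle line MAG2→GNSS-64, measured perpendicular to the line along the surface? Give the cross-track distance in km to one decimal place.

414.3 km

MAG2: φ = +56.14778°, λ = +14.18250°
GNSS-64: φ = +63.50250°, λ = +10.05417°
GT5: φ = +57.95222°, λ = +20.50500°
δ₁₃ = central angle MAG2→GT5 = 0.067743 rad  (haversine)
θ₁₃ = bearing MAG2→GT5 = 59.684°,  θ₁₂ = bearing MAG2→GNSS-64 = 346.016°
dₓₜ = R·arcsin(sin δ₁₃ · sin(θ₁₃ − θ₁₂)) = 6372.8·arcsin(0.06769·sin(-286.332°)) = 414.270 km
|dₓₜ| = 414.270 km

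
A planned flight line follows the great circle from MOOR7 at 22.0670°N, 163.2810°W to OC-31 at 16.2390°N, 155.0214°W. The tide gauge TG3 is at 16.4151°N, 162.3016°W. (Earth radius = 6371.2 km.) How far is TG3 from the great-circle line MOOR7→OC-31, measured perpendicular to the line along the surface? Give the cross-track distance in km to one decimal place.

δ₁₃ = central angle MOOR7→TG3 = 0.099954 rad  (haversine)
θ₁₃ = bearing MOOR7→TG3 = 170.543°,  θ₁₂ = bearing MOOR7→OC-31 = 125.340°
dₓₜ = R·arcsin(sin δ₁₃ · sin(θ₁₃ − θ₁₂)) = 6371.2·arcsin(0.09979·sin(45.203°)) = 451.526 km
|dₓₜ| = 451.526 km

451.5 km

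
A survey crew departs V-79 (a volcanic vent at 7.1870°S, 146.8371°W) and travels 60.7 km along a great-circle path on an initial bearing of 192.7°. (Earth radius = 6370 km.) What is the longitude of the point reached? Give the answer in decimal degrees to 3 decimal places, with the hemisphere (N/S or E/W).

146.958°W

δ = d/R = 60.7/6370 = 0.009529 rad
φ₂ = arcsin(sin φ₁ cos δ + cos φ₁ sin δ cos θ)
   = arcsin(-0.12511·0.99995 + 0.99214·0.00953·-0.97553) = -7.71960°
λ₂ = λ₁ + atan2(sin θ sin δ cos φ₁, cos δ − sin φ₁ sin φ₂) = -146.95823°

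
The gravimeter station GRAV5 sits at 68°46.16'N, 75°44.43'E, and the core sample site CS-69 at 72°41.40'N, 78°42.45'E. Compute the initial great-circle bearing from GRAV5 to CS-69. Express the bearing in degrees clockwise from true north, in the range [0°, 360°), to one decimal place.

12.6°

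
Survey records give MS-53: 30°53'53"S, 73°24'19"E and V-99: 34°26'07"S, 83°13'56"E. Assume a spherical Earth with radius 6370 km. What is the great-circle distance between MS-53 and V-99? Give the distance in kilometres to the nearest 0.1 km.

MS-53: φ = -30.89806°, λ = +73.40528°
V-99: φ = -34.43528°, λ = +83.23222°
Δφ = -3.5372°,  Δλ = 9.8269°
a = sin²(Δφ/2) + cos φ₁ cos φ₂ sin²(Δλ/2) = 0.006144
c = 2·arcsin(√a) = 0.156934 rad = 8.9917°
d = R·c = 6370 × 0.156934 = 999.7 km

999.7 km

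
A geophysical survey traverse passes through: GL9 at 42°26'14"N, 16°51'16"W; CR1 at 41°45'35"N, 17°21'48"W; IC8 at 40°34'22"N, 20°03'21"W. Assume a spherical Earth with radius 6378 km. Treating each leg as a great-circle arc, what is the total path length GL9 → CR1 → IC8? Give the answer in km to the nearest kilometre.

348 km

GL9: φ = +42.43722°, λ = -16.85444°
CR1: φ = +41.75972°, λ = -17.36333°
IC8: φ = +40.57278°, λ = -20.05583°
GL9→CR1: c = 0.013537 rad, d = 86.34 km
CR1→IC8: c = 0.040993 rad, d = 261.45 km
Total = 86.34 + 261.45 = 347.79 km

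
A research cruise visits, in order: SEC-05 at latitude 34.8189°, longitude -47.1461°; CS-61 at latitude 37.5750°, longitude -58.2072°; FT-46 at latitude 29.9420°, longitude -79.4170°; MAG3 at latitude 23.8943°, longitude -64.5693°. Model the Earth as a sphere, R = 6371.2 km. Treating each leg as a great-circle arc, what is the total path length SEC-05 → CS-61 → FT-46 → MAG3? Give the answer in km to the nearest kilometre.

SEC-05→CS-61: c = 0.162931 rad, d = 1038.06 km
CS-61→FT-46: c = 0.334366 rad, d = 2130.31 km
FT-46→MAG3: c = 0.253737 rad, d = 1616.61 km
Total = 1038.06 + 2130.31 + 1616.61 = 4784.99 km

4785 km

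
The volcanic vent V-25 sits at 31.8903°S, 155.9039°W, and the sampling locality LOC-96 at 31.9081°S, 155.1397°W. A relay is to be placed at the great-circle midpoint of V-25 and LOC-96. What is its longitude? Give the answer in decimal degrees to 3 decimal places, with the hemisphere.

155.522°W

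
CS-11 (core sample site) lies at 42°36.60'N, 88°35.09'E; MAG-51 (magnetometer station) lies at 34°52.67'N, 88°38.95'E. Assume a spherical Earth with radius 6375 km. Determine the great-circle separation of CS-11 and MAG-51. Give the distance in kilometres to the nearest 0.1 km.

CS-11: φ = +42.61000°, λ = +88.58483°
MAG-51: φ = +34.87783°, λ = +88.64917°
Δφ = -7.7322°,  Δλ = 0.0643°
a = sin²(Δφ/2) + cos φ₁ cos φ₂ sin²(Δλ/2) = 0.004546
c = 2·arcsin(√a) = 0.134955 rad = 7.7323°
d = R·c = 6375 × 0.134955 = 860.3 km

860.3 km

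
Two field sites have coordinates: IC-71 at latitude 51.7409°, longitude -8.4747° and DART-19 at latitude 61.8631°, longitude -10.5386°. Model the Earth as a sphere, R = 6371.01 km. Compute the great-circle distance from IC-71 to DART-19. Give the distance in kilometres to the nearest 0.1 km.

Δφ = 10.1222°,  Δλ = -2.0639°
a = sin²(Δφ/2) + cos φ₁ cos φ₂ sin²(Δλ/2) = 0.007877
c = 2·arcsin(√a) = 0.177740 rad = 10.1838°
d = R·c = 6371.01 × 0.177740 = 1132.4 km

1132.4 km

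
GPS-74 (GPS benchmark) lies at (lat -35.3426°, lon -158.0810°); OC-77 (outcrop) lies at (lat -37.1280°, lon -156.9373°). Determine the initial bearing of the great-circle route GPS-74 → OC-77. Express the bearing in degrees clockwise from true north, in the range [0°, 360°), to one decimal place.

Δλ = 1.1437°
y = sin Δλ · cos φ₂ = 0.015914
x = cos φ₁ sin φ₂ − sin φ₁ cos φ₂ cos Δλ = -0.031248
θ = atan2(y, x) = 153.0113° → 153.0113° (mod 360°)

153.0°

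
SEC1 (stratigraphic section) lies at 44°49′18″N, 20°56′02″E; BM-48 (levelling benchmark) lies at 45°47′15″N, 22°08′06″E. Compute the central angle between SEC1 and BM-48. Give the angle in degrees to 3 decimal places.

SEC1: φ = +44.82167°, λ = +20.93389°
BM-48: φ = +45.78750°, λ = +22.13500°
Δφ = 0.9658°,  Δλ = 1.2011°
a = sin²(Δφ/2) + cos φ₁ cos φ₂ sin²(Δλ/2) = 0.000125
c = 2·arcsin(√a) = 0.022395 rad = 1.2831°

1.283°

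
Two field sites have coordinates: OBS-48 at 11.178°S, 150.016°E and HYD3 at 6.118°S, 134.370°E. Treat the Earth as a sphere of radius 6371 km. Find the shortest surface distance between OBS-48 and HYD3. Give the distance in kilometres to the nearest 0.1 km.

1809.0 km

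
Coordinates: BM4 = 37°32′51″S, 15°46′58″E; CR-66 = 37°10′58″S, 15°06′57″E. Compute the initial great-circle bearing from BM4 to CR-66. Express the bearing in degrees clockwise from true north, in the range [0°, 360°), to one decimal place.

BM4: φ = -37.54750°, λ = +15.78278°
CR-66: φ = -37.18278°, λ = +15.11583°
Δλ = -0.6669°
y = sin Δλ · cos φ₂ = -0.009274
x = cos φ₁ sin φ₂ − sin φ₁ cos φ₂ cos Δλ = 0.006333
θ = atan2(y, x) = -55.6726° → 304.3274° (mod 360°)

304.3°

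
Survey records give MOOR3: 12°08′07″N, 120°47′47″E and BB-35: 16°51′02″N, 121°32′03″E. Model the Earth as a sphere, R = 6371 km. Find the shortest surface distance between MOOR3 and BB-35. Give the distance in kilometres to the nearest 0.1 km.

MOOR3: φ = +12.13528°, λ = +120.79639°
BB-35: φ = +16.85056°, λ = +121.53417°
Δφ = 4.7153°,  Δλ = 0.7378°
a = sin²(Δφ/2) + cos φ₁ cos φ₂ sin²(Δλ/2) = 0.001731
c = 2·arcsin(√a) = 0.083235 rad = 4.7690°
d = R·c = 6371 × 0.083235 = 530.3 km

530.3 km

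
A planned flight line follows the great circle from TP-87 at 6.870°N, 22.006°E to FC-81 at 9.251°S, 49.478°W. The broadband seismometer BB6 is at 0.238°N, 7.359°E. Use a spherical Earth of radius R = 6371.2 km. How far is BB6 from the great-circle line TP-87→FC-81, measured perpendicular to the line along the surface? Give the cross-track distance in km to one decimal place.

δ₁₃ = central angle TP-87→BB6 = 0.280041 rad  (haversine)
θ₁₃ = bearing TP-87→BB6 = 246.185°,  θ₁₂ = bearing TP-87→FC-81 = 258.107°
dₓₜ = R·arcsin(sin δ₁₃ · sin(θ₁₃ − θ₁₂)) = 6371.2·arcsin(0.27640·sin(-11.923°)) = -363.996 km
|dₓₜ| = 363.996 km

364.0 km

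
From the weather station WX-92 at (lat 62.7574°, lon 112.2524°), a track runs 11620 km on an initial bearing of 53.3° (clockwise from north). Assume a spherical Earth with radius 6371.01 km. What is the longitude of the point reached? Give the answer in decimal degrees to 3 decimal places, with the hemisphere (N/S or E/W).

118.728°W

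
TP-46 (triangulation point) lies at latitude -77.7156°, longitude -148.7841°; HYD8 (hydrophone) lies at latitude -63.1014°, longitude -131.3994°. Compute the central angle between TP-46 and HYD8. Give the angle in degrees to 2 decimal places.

15.58°

Δφ = 14.6142°,  Δλ = 17.3847°
a = sin²(Δφ/2) + cos φ₁ cos φ₂ sin²(Δλ/2) = 0.018375
c = 2·arcsin(√a) = 0.271947 rad = 15.5814°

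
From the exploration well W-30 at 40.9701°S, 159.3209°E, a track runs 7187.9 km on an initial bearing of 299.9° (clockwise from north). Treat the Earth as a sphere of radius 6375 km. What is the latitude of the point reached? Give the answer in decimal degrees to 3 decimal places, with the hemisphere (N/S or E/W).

δ = d/R = 7187.9/6375 = 1.127514 rad
φ₂ = arcsin(sin φ₁ cos δ + cos φ₁ sin δ cos θ)
   = arcsin(-0.65567·0.42891 + 0.75505·0.90335·0.49849) = 3.37017°
λ₂ = λ₁ + atan2(sin θ sin δ cos φ₁, cos δ − sin φ₁ sin φ₂) = 107.64952°

3.370°N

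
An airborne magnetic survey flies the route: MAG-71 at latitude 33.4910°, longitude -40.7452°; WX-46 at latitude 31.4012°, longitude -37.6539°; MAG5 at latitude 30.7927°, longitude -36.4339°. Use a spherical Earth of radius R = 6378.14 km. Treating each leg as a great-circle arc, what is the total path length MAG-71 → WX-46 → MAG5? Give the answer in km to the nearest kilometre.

MAG-71→WX-46: c = 0.058333 rad, d = 372.06 km
WX-46→MAG5: c = 0.021100 rad, d = 134.58 km
Total = 372.06 + 134.58 = 506.64 km

507 km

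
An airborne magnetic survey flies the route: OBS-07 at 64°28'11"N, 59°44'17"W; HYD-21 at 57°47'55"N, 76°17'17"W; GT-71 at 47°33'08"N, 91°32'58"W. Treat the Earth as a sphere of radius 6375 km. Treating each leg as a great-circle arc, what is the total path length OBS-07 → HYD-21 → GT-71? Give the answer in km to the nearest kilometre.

OBS-07: φ = +64.46972°, λ = -59.73806°
HYD-21: φ = +57.79861°, λ = -76.28806°
GT-71: φ = +47.55222°, λ = -91.54944°
OBS-07→HYD-21: c = 0.180721 rad, d = 1152.10 km
HYD-21→GT-71: c = 0.239872 rad, d = 1529.18 km
Total = 1152.10 + 1529.18 = 2681.28 km

2681 km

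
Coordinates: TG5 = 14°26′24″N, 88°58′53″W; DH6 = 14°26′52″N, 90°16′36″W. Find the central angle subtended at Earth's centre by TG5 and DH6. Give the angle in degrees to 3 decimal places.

TG5: φ = +14.44000°, λ = -88.98139°
DH6: φ = +14.44778°, λ = -90.27667°
Δφ = 0.0078°,  Δλ = -1.2953°
a = sin²(Δφ/2) + cos φ₁ cos φ₂ sin²(Δλ/2) = 0.000120
c = 2·arcsin(√a) = 0.021893 rad = 1.2544°

1.254°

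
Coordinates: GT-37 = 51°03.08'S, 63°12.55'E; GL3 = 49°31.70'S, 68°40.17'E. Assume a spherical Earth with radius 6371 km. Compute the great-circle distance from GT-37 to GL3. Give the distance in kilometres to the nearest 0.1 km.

423.1 km

GT-37: φ = -51.05133°, λ = +63.20917°
GL3: φ = -49.52833°, λ = +68.66950°
Δφ = 1.5230°,  Δλ = 5.4603°
a = sin²(Δφ/2) + cos φ₁ cos φ₂ sin²(Δλ/2) = 0.001102
c = 2·arcsin(√a) = 0.066416 rad = 3.8054°
d = R·c = 6371 × 0.066416 = 423.1 km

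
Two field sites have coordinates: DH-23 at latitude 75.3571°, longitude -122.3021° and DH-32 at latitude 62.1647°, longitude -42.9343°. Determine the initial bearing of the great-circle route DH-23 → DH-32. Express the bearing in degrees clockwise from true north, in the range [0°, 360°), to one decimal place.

Δλ = 79.3678°
y = sin Δλ · cos φ₂ = 0.458915
x = cos φ₁ sin φ₂ − sin φ₁ cos φ₂ cos Δλ = 0.140192
θ = atan2(y, x) = 73.0129° → 73.0129° (mod 360°)

73.0°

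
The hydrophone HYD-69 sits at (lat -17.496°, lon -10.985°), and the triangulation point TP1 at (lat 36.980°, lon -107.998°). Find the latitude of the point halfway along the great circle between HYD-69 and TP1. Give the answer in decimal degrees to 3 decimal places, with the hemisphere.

14.459°N

Bx = cos φ₂ cos Δλ = -0.097535,  By = cos φ₂ sin Δλ = -0.792869
φₘ = atan2(sin φ₁ + sin φ₂, √((cos φ₁ + Bx)² + By²)) = 14.45896°
λₘ = λ₁ + atan2(By, cos φ₁ + Bx) = -53.78558°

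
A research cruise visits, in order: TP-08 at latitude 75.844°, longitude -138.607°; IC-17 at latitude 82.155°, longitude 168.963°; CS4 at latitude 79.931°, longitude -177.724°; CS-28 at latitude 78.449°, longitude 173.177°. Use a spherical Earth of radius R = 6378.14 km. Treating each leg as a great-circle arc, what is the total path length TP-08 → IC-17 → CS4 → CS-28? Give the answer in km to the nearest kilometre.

1836 km

TP-08→IC-17: c = 0.195698 rad, d = 1248.19 km
IC-17→CS4: c = 0.052818 rad, d = 336.88 km
CS4→CS-28: c = 0.039373 rad, d = 251.13 km
Total = 1248.19 + 336.88 + 251.13 = 1836.20 km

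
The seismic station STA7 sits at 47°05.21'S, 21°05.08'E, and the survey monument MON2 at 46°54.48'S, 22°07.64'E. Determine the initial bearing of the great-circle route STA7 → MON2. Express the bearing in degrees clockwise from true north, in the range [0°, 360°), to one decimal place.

STA7: φ = -47.08683°, λ = +21.08467°
MON2: φ = -46.90800°, λ = +22.12733°
Δλ = 1.0427°
y = sin Δλ · cos φ₂ = 0.012432
x = cos φ₁ sin φ₂ − sin φ₁ cos φ₂ cos Δλ = 0.003038
θ = atan2(y, x) = 76.2658° → 76.2658° (mod 360°)

76.3°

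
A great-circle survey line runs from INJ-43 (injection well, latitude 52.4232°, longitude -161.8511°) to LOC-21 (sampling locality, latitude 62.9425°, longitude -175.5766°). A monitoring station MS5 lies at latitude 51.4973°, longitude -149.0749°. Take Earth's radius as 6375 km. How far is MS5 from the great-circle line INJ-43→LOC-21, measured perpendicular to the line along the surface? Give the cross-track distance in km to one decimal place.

755.4 km

δ₁₃ = central angle INJ-43→MS5 = 0.138169 rad  (haversine)
θ₁₃ = bearing INJ-43→MS5 = 91.641°,  θ₁₂ = bearing INJ-43→LOC-21 = 330.767°
dₓₜ = R·arcsin(sin δ₁₃ · sin(θ₁₃ − θ₁₂)) = 6375·arcsin(0.13773·sin(-239.127°)) = 755.380 km
|dₓₜ| = 755.380 km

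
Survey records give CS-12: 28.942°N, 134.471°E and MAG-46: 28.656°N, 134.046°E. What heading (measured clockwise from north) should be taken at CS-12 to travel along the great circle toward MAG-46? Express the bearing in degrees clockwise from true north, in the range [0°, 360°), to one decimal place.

Δλ = -0.4250°
y = sin Δλ · cos φ₂ = -0.006509
x = cos φ₁ sin φ₂ − sin φ₁ cos φ₂ cos Δλ = -0.004980
θ = atan2(y, x) = -127.4189° → 232.5811° (mod 360°)

232.6°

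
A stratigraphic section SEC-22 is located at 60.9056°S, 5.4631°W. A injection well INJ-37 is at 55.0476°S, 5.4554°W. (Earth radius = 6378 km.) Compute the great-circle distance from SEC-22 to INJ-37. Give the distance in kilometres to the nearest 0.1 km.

652.1 km

Δφ = 5.8580°,  Δλ = 0.0077°
a = sin²(Δφ/2) + cos φ₁ cos φ₂ sin²(Δλ/2) = 0.002611
c = 2·arcsin(√a) = 0.102241 rad = 5.8580°
d = R·c = 6378 × 0.102241 = 652.1 km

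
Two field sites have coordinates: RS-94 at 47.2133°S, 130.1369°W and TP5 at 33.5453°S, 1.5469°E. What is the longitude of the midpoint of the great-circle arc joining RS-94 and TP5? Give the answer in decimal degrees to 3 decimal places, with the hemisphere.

51.493°W

Bx = cos φ₂ cos Δλ = -0.554260,  By = cos φ₂ sin Δλ = 0.622442
φₘ = atan2(sin φ₁ + sin φ₂, √((cos φ₁ + Bx)² + By²)) = -63.73396°
λₘ = λ₁ + atan2(By, cos φ₁ + Bx) = -51.49311°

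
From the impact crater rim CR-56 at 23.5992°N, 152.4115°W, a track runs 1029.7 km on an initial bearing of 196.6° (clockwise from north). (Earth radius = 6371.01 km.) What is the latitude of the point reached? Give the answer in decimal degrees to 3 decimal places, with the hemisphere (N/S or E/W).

δ = d/R = 1029.7/6371.01 = 0.161623 rad
φ₂ = arcsin(sin φ₁ cos δ + cos φ₁ sin δ cos θ)
   = arcsin(0.40034·0.98697 + 0.91637·0.16092·-0.95832) = 14.70265°
λ₂ = λ₁ + atan2(sin θ sin δ cos φ₁, cos δ − sin φ₁ sin φ₂) = -155.13575°

14.703°N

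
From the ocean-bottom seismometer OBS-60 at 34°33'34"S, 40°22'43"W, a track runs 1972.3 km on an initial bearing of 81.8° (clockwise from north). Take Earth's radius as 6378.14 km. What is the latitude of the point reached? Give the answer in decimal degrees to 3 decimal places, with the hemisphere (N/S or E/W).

30.305°S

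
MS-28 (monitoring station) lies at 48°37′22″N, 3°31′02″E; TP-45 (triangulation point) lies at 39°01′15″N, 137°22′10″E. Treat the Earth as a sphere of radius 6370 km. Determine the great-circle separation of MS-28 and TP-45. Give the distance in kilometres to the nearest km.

9261 km

MS-28: φ = +48.62278°, λ = +3.51722°
TP-45: φ = +39.02083°, λ = +137.36944°
Δφ = -9.6019°,  Δλ = 133.8522°
a = sin²(Δφ/2) + cos φ₁ cos φ₂ sin²(Δλ/2) = 0.441676
c = 2·arcsin(√a) = 1.453882 rad = 83.3013°
d = R·c = 6370 × 1.453882 = 9261.2 km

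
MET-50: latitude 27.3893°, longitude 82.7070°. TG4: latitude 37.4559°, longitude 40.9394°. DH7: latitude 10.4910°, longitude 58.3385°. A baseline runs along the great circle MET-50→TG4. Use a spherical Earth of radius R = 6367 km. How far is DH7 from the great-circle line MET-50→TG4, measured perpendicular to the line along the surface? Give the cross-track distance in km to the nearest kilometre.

2666 km

δ₁₃ = central angle MET-50→DH7 = 0.496947 rad  (haversine)
θ₁₃ = bearing MET-50→DH7 = 238.320°,  θ₁₂ = bearing MET-50→TG4 = 296.843°
dₓₜ = R·arcsin(sin δ₁₃ · sin(θ₁₃ − θ₁₂)) = 6367·arcsin(0.47674·sin(-58.523°)) = -2666.000 km
|dₓₜ| = 2666.000 km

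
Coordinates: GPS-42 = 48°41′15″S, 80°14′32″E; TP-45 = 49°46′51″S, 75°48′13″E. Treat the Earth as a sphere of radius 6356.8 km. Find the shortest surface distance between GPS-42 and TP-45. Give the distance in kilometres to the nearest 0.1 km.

GPS-42: φ = -48.68750°, λ = +80.24222°
TP-45: φ = -49.78083°, λ = +75.80361°
Δφ = -1.0933°,  Δλ = -4.4386°
a = sin²(Δφ/2) + cos φ₁ cos φ₂ sin²(Δλ/2) = 0.000730
c = 2·arcsin(√a) = 0.054054 rad = 3.0970°
d = R·c = 6356.8 × 0.054054 = 343.6 km

343.6 km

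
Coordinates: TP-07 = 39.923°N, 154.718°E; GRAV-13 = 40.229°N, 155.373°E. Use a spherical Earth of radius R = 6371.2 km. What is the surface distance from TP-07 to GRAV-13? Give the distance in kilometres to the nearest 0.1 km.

65.3 km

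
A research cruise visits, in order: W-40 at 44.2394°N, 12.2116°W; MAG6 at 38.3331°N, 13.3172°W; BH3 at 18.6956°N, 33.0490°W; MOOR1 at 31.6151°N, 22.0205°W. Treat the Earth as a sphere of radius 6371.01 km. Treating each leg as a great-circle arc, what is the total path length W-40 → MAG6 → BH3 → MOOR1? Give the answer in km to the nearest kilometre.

W-40→MAG6: c = 0.104096 rad, d = 663.20 km
MAG6→BH3: c = 0.455117 rad, d = 2899.56 km
BH3→MOOR1: c = 0.284550 rad, d = 1812.87 km
Total = 663.20 + 2899.56 + 1812.87 = 5375.63 km

5376 km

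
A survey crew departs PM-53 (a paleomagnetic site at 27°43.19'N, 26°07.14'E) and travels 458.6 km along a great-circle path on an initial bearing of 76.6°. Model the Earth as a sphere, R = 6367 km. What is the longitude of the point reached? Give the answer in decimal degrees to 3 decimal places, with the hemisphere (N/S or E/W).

30.692°E

PM-53: φ = +27.71983°, λ = +26.11900°
δ = d/R = 458.6/6367 = 0.072028 rad
φ₂ = arcsin(sin φ₁ cos δ + cos φ₁ sin δ cos θ)
   = arcsin(0.46515·0.99741 + 0.88523·0.07197·0.23175) = 28.60094°
λ₂ = λ₁ + atan2(sin θ sin δ cos φ₁, cos δ − sin φ₁ sin φ₂) = 30.69239°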